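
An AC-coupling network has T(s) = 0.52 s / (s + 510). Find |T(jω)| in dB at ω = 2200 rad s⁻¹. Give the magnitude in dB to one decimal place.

|j2200| = 2200
|j2200 + 510| = √(2200² + 510²) = 2258
|T(j2200)| = 0.52 × 2200 / 2258 = 0.50657
20 log₁₀(0.50657) = -5.91 dB

-5.9 dB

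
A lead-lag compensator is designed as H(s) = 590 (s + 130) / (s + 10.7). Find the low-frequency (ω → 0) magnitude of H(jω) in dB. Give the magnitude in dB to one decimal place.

H(0) = 590 × 130 / 10.7 = 7168.2
20 log₁₀(7168.2) = 77.11 dB

77.1 dB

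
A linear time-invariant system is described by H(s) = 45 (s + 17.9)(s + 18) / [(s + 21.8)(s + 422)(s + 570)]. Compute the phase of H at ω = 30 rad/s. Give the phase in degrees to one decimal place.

57.1°

∠(j30 + 17.9) = arctan(30/17.9) = 59.18°
∠(j30 + 18) = arctan(30/18) = 59.04°
∠(j30 + 21.8) = arctan(30/21.8) = 54.00°
∠(j30 + 422) = arctan(30/422) = 4.07°
∠(j30 + 570) = arctan(30/570) = 3.01°
∠H(j30) = 59.18° + 59.04° − (54.00° + 4.07° + 3.01°) = 57.14°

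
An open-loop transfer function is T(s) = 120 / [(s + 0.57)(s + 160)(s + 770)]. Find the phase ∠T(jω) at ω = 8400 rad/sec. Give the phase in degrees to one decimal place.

-263.7°

∠(j8400 + 0.57) = arctan(8400/0.57) = 90.00°
∠(j8400 + 160) = arctan(8400/160) = 88.91°
∠(j8400 + 770) = arctan(8400/770) = 84.76°
∠T(j8400) = − (90.00° + 88.91° + 84.76°) = -263.67°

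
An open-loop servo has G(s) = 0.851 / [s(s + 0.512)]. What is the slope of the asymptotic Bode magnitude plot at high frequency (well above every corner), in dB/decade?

With 0 zeros and 2 poles, the high-frequency asymptotic slope is 20 × (0 − 2) = -40 dB/decade.

-40 dB/decade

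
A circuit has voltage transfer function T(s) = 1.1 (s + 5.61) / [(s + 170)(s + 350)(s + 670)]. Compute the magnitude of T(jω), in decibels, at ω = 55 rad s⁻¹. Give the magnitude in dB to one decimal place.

-116.9 dB

|j55 + 5.61| = √(55² + 5.61²) = 55.29
|j55 + 170| = √(55² + 170²) = 178.7
|j55 + 350| = √(55² + 350²) = 354.3
|j55 + 670| = √(55² + 670²) = 672.3
|T(j55)| = 1.1 × 55.29 / (178.7 × 354.3 × 672.3) = 1.429e-06
20 log₁₀(1.429e-06) = -116.90 dB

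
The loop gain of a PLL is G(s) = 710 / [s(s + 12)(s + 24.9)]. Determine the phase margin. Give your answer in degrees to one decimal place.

73.7°

Gain crossover: |G(jω)| = 1 at ω ≈ 2.32 rad s⁻¹.
∠G(j2.32) = −90° − arctan(2.32/12) − arctan(2.32/24.9) ≈ -106.28°
PM = 180° + (-106.28°) = 73.72°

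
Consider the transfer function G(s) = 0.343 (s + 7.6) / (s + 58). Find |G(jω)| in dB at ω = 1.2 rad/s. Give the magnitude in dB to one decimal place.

-26.8 dB

|j1.2 + 7.6| = √(1.2² + 7.6²) = 7.694
|j1.2 + 58| = √(1.2² + 58²) = 58.01
|G(j1.2)| = 0.343 × 7.694 / 58.01 = 0.045492
20 log₁₀(0.045492) = -26.84 dB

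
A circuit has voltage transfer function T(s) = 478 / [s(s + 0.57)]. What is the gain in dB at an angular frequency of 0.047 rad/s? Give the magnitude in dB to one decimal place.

85.0 dB

|j0.047 + 0.57| = √(0.047² + 0.57²) = 0.5719
|j0.047| = 0.047
|T(j0.047)| = 478 / (0.5719 × 0.047) = 17782
20 log₁₀(17782) = 85.00 dB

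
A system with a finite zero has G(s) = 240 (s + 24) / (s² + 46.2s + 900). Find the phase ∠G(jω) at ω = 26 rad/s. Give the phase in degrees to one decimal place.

∠(j26 + 24) = arctan(26/24) = 47.29°
∠[(j26)² + 46.2(j26) + 900] = ∠[224 + j1201.2] = 79.44°
∠G(j26) = 47.29° − 79.44° = -32.15°

-32.1°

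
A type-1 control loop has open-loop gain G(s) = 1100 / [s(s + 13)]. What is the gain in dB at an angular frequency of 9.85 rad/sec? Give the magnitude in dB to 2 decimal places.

|j9.85 + 13| = √(9.85² + 13²) = 16.31
|j9.85| = 9.85
|G(j9.85)| = 1100 / (16.31 × 9.85) = 6.847
20 log₁₀(6.847) = 16.710 dB

16.71 dB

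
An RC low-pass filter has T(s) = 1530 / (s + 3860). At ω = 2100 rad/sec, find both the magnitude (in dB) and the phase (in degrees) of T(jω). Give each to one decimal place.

|j2100 + 3860| = √(2100² + 3860²) = 4394
|T(j2100)| = 1530 / 4394 = 0.34818
20 log₁₀(0.34818) = -9.16 dB
∠(j2100 + 3860) = arctan(2100/3860) = 28.55°
∠T(j2100) = −28.55° = -28.55°

|T| = -9.2 dB, ∠T = -28.5°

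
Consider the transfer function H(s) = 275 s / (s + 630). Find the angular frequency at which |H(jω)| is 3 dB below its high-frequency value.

630 rad/s

For a single-pole high-pass, the −3 dB point is at the pole: ω = 630 rad/s.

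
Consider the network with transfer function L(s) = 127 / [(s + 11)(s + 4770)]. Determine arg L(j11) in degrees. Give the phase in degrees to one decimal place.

-45.1 deg

∠(j11 + 11) = arctan(11/11) = 45.00°
∠(j11 + 4770) = arctan(11/4770) = 0.13°
∠L(j11) = − (45.00° + 0.13°) = -45.13°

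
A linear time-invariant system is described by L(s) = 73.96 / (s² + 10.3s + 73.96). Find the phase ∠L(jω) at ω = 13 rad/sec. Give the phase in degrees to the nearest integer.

-125°

∠[(j13)² + 10.3(j13) + 73.96] = ∠[-95.04 + j133.9] = 125.37°
∠L(j13) = −125.37° = -125.37°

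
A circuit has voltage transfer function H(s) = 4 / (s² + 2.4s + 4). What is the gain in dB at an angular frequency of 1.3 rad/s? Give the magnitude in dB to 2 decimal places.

|(j1.3)² + 2.4(j1.3) + 4| = |2.31 + j3.12| = 3.882
|H(j1.3)| = 4 / 3.882 = 1.0304
20 log₁₀(1.0304) = 0.260 dB

0.26 dB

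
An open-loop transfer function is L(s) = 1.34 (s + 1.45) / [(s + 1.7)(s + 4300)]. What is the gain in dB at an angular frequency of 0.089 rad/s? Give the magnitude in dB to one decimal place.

-71.5 dB

|j0.089 + 1.45| = √(0.089² + 1.45²) = 1.453
|j0.089 + 1.7| = √(0.089² + 1.7²) = 1.702
|j0.089 + 4300| = √(0.089² + 4300²) = 4300
|L(j0.089)| = 1.34 × 1.453 / (1.702 × 4300) = 0.00026594
20 log₁₀(0.00026594) = -71.50 dB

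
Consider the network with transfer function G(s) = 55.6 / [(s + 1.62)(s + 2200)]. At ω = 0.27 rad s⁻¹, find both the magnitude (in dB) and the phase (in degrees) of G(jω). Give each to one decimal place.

|j0.27 + 1.62| = √(0.27² + 1.62²) = 1.642
|j0.27 + 2200| = √(0.27² + 2200²) = 2200
|G(j0.27)| = 55.6 / (1.642 × 2200) = 0.015388
20 log₁₀(0.015388) = -36.26 dB
∠(j0.27 + 1.62) = arctan(0.27/1.62) = 9.46°
∠(j0.27 + 2200) = arctan(0.27/2200) = 0.01°
∠G(j0.27) = − (9.46° + 0.01°) = -9.47°

|G| = -36.3 dB, ∠G = -9.5 deg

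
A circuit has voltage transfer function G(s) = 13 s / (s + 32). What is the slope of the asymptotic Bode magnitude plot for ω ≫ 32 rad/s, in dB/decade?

With 1 zero and 1 pole, the high-frequency asymptotic slope is 20 × (1 − 1) = 0 dB/decade.

0 dB/decade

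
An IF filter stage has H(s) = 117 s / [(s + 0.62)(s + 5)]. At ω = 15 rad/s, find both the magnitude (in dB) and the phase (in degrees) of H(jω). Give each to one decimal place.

|H| = 17.4 dB, ∠H = -69.2 deg

|j15| = 15
|j15 + 0.62| = √(15² + 0.62²) = 15.01
|j15 + 5| = √(15² + 5²) = 15.81
|H(j15)| = 117 × 15 / (15.01 × 15.81) = 7.3934
20 log₁₀(7.3934) = 17.38 dB
∠(j15) = 90.00°
∠(j15 + 0.62) = arctan(15/0.62) = 87.63°
∠(j15 + 5) = arctan(15/5) = 71.57°
∠H(j15) = 90.00° − (87.63° + 71.57°) = -69.20°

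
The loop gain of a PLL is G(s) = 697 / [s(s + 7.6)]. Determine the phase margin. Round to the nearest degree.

16 deg

Gain crossover: |G(jω)| = 1 at ω ≈ 25.9 rad/sec.
∠G(j25.9) = −90° − arctan(25.9/7.6) ≈ -163.62°
PM = 180° + (-163.62°) = 16.38°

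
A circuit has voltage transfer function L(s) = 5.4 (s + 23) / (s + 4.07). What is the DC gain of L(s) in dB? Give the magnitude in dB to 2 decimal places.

L(0) = 5.4 × 23 / 4.07 = 30.516
20 log₁₀(30.516) = 29.691 dB

29.69 dB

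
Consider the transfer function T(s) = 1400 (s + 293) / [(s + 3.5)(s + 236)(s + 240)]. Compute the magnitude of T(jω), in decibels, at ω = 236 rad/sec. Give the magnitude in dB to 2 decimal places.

|j236 + 293| = √(236² + 293²) = 376.2
|j236 + 3.5| = √(236² + 3.5²) = 236
|j236 + 236| = √(236² + 236²) = 333.8
|j236 + 240| = √(236² + 240²) = 336.6
|T(j236)| = 1400 × 376.2 / (236 × 333.8 × 336.6) = 0.019865
20 log₁₀(0.019865) = -34.038 dB

-34.04 dB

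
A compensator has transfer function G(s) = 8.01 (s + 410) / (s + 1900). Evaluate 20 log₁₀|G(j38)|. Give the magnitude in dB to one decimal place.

|j38 + 410| = √(38² + 410²) = 411.8
|j38 + 1900| = √(38² + 1900²) = 1900
|G(j38)| = 8.01 × 411.8 / 1900 = 1.7355
20 log₁₀(1.7355) = 4.79 dB

4.8 dB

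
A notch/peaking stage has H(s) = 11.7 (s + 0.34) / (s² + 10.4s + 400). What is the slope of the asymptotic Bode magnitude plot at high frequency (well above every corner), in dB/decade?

With 1 zero and 2 poles, the high-frequency asymptotic slope is 20 × (1 − 2) = -20 dB/decade.

-20 dB/decade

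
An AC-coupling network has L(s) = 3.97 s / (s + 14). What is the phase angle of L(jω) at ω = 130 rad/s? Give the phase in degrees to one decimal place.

∠(j130) = 90.00°
∠(j130 + 14) = arctan(130/14) = 83.85°
∠L(j130) = 90.00° − 83.85° = 6.15°

6.1°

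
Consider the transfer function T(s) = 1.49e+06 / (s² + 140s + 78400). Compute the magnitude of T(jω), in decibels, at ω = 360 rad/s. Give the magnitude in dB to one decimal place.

|(j360)² + 140(j360) + 78400| = |-51200 + j50400| = 7.184e+04
|T(j360)| = 1.49e+06 / 7.184e+04 = 20.739
20 log₁₀(20.739) = 26.34 dB

26.3 dB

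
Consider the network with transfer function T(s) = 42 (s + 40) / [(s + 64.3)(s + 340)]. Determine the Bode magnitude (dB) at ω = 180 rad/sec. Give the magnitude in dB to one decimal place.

-19.5 dB

|j180 + 40| = √(180² + 40²) = 184.4
|j180 + 64.3| = √(180² + 64.3²) = 191.1
|j180 + 340| = √(180² + 340²) = 384.7
|T(j180)| = 42 × 184.4 / (191.1 × 384.7) = 0.10532
20 log₁₀(0.10532) = -19.55 dB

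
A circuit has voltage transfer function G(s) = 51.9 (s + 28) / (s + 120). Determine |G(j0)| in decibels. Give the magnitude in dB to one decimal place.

G(0) = 51.9 × 28 / 120 = 12.11
20 log₁₀(12.11) = 21.66 dB

21.7 dB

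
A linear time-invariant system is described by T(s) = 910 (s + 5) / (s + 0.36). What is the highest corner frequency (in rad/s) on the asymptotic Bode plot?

Break frequencies occur at each pole and zero magnitude: 0.36 rad/s, 5 rad/s.
The highest is 5 rad/s.

5 rad/s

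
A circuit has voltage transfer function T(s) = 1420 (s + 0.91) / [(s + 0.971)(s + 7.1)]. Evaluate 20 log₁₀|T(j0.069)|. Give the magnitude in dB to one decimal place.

45.5 dB

|j0.069 + 0.91| = √(0.069² + 0.91²) = 0.9126
|j0.069 + 0.971| = √(0.069² + 0.971²) = 0.9734
|j0.069 + 7.1| = √(0.069² + 7.1²) = 7.1
|T(j0.069)| = 1420 × 0.9126 / (0.9734 × 7.1) = 187.49
20 log₁₀(187.49) = 45.46 dB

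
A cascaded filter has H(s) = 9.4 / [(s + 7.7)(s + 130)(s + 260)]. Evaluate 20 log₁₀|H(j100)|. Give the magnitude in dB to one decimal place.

-113.8 dB

|j100 + 7.7| = √(100² + 7.7²) = 100.3
|j100 + 130| = √(100² + 130²) = 164
|j100 + 260| = √(100² + 260²) = 278.6
|H(j100)| = 9.4 / (100.3 × 164 × 278.6) = 2.0513e-06
20 log₁₀(2.0513e-06) = -113.76 dB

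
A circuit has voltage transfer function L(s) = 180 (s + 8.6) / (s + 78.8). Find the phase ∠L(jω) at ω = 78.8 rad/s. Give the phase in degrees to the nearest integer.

39°

∠(j78.8 + 8.6) = arctan(78.8/8.6) = 83.77°
∠(j78.8 + 78.8) = arctan(78.8/78.8) = 45.00°
∠L(j78.8) = 83.77° − 45.00° = 38.77°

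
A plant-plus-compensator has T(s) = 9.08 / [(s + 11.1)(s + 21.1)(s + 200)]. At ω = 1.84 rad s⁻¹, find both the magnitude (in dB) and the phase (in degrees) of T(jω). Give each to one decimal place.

|j1.84 + 11.1| = √(1.84² + 11.1²) = 11.25
|j1.84 + 21.1| = √(1.84² + 21.1²) = 21.18
|j1.84 + 200| = √(1.84² + 200²) = 200
|T(j1.84)| = 9.08 / (11.25 × 21.18 × 200) = 0.0001905
20 log₁₀(0.0001905) = -74.40 dB
∠(j1.84 + 11.1) = arctan(1.84/11.1) = 9.41°
∠(j1.84 + 21.1) = arctan(1.84/21.1) = 4.98°
∠(j1.84 + 200) = arctan(1.84/200) = 0.53°
∠T(j1.84) = − (9.41° + 4.98° + 0.53°) = -14.92°

|T| = -74.4 dB, ∠T = -14.9°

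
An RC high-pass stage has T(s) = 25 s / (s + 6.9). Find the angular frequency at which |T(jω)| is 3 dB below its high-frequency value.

6.9 rad/s

For a single-pole high-pass, the −3 dB point is at the pole: ω = 6.9 rad/s.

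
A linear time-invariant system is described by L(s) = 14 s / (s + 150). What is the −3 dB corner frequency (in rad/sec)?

150 rad/sec

For a single-pole high-pass, the −3 dB point is at the pole: ω = 150 rad/sec.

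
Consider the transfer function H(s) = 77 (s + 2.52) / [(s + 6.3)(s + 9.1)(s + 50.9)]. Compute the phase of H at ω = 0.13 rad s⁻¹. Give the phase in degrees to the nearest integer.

∠(j0.13 + 2.52) = arctan(0.13/2.52) = 2.95°
∠(j0.13 + 6.3) = arctan(0.13/6.3) = 1.18°
∠(j0.13 + 9.1) = arctan(0.13/9.1) = 0.82°
∠(j0.13 + 50.9) = arctan(0.13/50.9) = 0.15°
∠H(j0.13) = 2.95° − (1.18° + 0.82° + 0.15°) = 0.81°

1°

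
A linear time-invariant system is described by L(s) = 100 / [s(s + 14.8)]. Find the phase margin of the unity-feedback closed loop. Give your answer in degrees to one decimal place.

67.2 deg

Gain crossover: |L(jω)| = 1 at ω ≈ 6.23 rad/s.
∠L(j6.23) = −90° − arctan(6.23/14.8) ≈ -112.82°
PM = 180° + (-112.82°) = 67.18°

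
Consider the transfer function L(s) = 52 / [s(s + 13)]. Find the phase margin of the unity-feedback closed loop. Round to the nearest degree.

74°

Gain crossover: |L(jω)| = 1 at ω ≈ 3.84 rad/sec.
∠L(j3.84) = −90° − arctan(3.84/13) ≈ -106.44°
PM = 180° + (-106.44°) = 73.56°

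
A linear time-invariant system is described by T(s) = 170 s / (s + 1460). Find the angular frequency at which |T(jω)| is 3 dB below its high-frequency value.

1460 rad/sec

For a single-pole high-pass, the −3 dB point is at the pole: ω = 1460 rad/sec.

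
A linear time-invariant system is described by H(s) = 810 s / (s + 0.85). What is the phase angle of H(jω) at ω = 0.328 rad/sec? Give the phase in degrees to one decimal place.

68.9 deg

∠(j0.328) = 90.00°
∠(j0.328 + 0.85) = arctan(0.328/0.85) = 21.10°
∠H(j0.328) = 90.00° − 21.10° = 68.90°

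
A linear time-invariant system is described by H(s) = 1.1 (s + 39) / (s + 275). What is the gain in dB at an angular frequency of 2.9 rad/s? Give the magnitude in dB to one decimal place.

|j2.9 + 39| = √(2.9² + 39²) = 39.11
|j2.9 + 275| = √(2.9² + 275²) = 275
|H(j2.9)| = 1.1 × 39.11 / 275 = 0.15642
20 log₁₀(0.15642) = -16.11 dB

-16.1 dB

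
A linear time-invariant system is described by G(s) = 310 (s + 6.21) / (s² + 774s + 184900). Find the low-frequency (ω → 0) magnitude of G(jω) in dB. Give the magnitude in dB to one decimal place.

G(0) = 310 × 6.21 / 184900 = 0.010412
20 log₁₀(0.010412) = -39.65 dB

-39.6 dB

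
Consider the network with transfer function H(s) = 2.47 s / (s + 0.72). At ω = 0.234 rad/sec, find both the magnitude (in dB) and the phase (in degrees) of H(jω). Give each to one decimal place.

|H| = -2.3 dB, ∠H = 72.0 deg

|j0.234| = 0.234
|j0.234 + 0.72| = √(0.234² + 0.72²) = 0.7571
|H(j0.234)| = 2.47 × 0.234 / 0.7571 = 0.76344
20 log₁₀(0.76344) = -2.34 dB
∠(j0.234) = 90.00°
∠(j0.234 + 0.72) = arctan(0.234/0.72) = 18.00°
∠H(j0.234) = 90.00° − 18.00° = 72.00°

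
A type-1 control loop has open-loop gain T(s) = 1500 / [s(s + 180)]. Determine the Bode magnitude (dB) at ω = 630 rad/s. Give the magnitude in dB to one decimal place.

-48.8 dB

|j630 + 180| = √(630² + 180²) = 655.2
|j630| = 630
|T(j630)| = 1500 / (655.2 × 630) = 0.0036339
20 log₁₀(0.0036339) = -48.79 dB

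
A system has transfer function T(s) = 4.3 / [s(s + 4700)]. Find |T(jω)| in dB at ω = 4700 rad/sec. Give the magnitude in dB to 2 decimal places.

-137.22 dB

|j4700 + 4700| = √(4700² + 4700²) = 6647
|j4700| = 4700
|T(j4700)| = 4.3 / (6647 × 4700) = 1.3764e-07
20 log₁₀(1.3764e-07) = -137.225 dB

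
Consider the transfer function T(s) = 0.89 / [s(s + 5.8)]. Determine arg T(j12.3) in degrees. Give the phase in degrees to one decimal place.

-154.8°

∠(j12.3 + 5.8) = arctan(12.3/5.8) = 64.75°
∠(j12.3) = 90.00°
∠T(j12.3) = − (64.75° + 90.00°) = -154.75°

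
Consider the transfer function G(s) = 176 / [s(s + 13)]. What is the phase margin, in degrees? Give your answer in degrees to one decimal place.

51.0 deg

Gain crossover: |G(jω)| = 1 at ω ≈ 10.5 rad/s.
∠G(j10.5) = −90° − arctan(10.5/13) ≈ -128.99°
PM = 180° + (-128.99°) = 51.01°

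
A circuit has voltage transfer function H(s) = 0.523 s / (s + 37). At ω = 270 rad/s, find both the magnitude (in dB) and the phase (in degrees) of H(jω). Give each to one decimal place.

|j270| = 270
|j270 + 37| = √(270² + 37²) = 272.5
|H(j270)| = 0.523 × 270 / 272.5 = 0.51816
20 log₁₀(0.51816) = -5.71 dB
∠(j270) = 90.00°
∠(j270 + 37) = arctan(270/37) = 82.20°
∠H(j270) = 90.00° − 82.20° = 7.80°

|H| = -5.7 dB, ∠H = 7.8°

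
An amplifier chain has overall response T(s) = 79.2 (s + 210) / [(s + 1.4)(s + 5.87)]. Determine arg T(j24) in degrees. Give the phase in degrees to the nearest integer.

-156°

∠(j24 + 210) = arctan(24/210) = 6.52°
∠(j24 + 1.4) = arctan(24/1.4) = 86.66°
∠(j24 + 5.87) = arctan(24/5.87) = 76.26°
∠T(j24) = 6.52° − (86.66° + 76.26°) = -156.40°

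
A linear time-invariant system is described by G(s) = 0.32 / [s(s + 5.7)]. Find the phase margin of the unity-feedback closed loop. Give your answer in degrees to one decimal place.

89.4°

Gain crossover: |G(jω)| = 1 at ω ≈ 0.0561 rad/sec.
∠G(j0.0561) = −90° − arctan(0.0561/5.7) ≈ -90.56°
PM = 180° + (-90.56°) = 89.44°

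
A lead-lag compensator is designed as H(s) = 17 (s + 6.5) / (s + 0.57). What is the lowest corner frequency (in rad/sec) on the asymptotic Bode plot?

Break frequencies occur at each pole and zero magnitude: 0.57 rad/sec, 6.5 rad/sec.
The lowest is 0.57 rad/sec.

0.57 rad/sec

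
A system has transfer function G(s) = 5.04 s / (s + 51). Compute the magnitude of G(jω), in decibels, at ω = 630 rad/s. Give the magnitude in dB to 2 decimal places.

14.02 dB

|j630| = 630
|j630 + 51| = √(630² + 51²) = 632.1
|G(j630)| = 5.04 × 630 / 632.1 = 5.0236
20 log₁₀(5.0236) = 14.020 dB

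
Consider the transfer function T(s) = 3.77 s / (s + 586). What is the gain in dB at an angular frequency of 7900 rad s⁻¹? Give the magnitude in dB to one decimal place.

|j7900| = 7900
|j7900 + 586| = √(7900² + 586²) = 7922
|T(j7900)| = 3.77 × 7900 / 7922 = 3.7597
20 log₁₀(3.7597) = 11.50 dB

11.5 dB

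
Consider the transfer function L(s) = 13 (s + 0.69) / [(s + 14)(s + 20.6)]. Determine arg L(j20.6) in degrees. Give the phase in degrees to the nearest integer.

-13 deg

∠(j20.6 + 0.69) = arctan(20.6/0.69) = 88.08°
∠(j20.6 + 14) = arctan(20.6/14) = 55.80°
∠(j20.6 + 20.6) = arctan(20.6/20.6) = 45.00°
∠L(j20.6) = 88.08° − (55.80° + 45.00°) = -12.72°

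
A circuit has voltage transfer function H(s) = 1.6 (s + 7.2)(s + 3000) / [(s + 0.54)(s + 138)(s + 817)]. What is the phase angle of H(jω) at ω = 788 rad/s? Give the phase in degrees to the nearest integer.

∠(j788 + 7.2) = arctan(788/7.2) = 89.48°
∠(j788 + 3000) = arctan(788/3000) = 14.72°
∠(j788 + 0.54) = arctan(788/0.54) = 89.96°
∠(j788 + 138) = arctan(788/138) = 80.07°
∠(j788 + 817) = arctan(788/817) = 43.96°
∠H(j788) = 89.48° + 14.72° − (89.96° + 80.07° + 43.96°) = -109.80°

-110°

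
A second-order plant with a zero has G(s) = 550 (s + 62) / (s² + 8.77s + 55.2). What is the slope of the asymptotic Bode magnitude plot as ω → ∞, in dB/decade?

-20 dB/decade

With 1 zero and 2 poles, the high-frequency asymptotic slope is 20 × (1 − 2) = -20 dB/decade.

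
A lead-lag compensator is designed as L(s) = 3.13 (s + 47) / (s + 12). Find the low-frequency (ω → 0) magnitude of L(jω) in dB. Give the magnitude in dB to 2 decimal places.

21.77 dB

L(0) = 3.13 × 47 / 12 = 12.259
20 log₁₀(12.259) = 21.769 dB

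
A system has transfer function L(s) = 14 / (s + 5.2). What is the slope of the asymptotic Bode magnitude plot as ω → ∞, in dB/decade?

-20 dB/decade

With 0 zeros and 1 pole, the high-frequency asymptotic slope is 20 × (0 − 1) = -20 dB/decade.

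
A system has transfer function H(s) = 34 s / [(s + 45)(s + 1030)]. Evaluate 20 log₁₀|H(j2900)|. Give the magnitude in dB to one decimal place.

|j2900| = 2900
|j2900 + 45| = √(2900² + 45²) = 2900
|j2900 + 1030| = √(2900² + 1030²) = 3077
|H(j2900)| = 34 × 2900 / (2900 × 3077) = 0.011047
20 log₁₀(0.011047) = -39.14 dB

-39.1 dB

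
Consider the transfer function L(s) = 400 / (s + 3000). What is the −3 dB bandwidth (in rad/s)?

For a single-pole low-pass, the −3 dB point is at the pole: ω = 3000 rad/s.

3000 rad/s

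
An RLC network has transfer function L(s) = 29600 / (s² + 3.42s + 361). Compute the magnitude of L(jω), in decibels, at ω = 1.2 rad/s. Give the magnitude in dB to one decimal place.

38.3 dB

|(j1.2)² + 3.42(j1.2) + 361| = |359.56 + j4.104| = 359.6
|L(j1.2)| = 29600 / 359.6 = 82.317
20 log₁₀(82.317) = 38.31 dB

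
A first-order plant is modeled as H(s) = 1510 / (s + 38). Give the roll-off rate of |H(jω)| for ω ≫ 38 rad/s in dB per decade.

With 0 zeros and 1 pole, the high-frequency asymptotic slope is 20 × (0 − 1) = -20 dB/decade.

-20 dB/decade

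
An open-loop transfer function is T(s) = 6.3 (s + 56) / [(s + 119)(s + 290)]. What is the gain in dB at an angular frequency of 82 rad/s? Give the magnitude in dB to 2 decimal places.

|j82 + 56| = √(82² + 56²) = 99.3
|j82 + 119| = √(82² + 119²) = 144.5
|j82 + 290| = √(82² + 290²) = 301.4
|T(j82)| = 6.3 × 99.3 / (144.5 × 301.4) = 0.014364
20 log₁₀(0.014364) = -36.855 dB

-36.85 dB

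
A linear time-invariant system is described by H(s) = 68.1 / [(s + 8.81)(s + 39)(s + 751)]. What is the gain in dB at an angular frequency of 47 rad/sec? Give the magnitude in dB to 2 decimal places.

-90.18 dB

|j47 + 8.81| = √(47² + 8.81²) = 47.82
|j47 + 39| = √(47² + 39²) = 61.07
|j47 + 751| = √(47² + 751²) = 752.5
|H(j47)| = 68.1 / (47.82 × 61.07 × 752.5) = 3.0989e-05
20 log₁₀(3.0989e-05) = -90.176 dB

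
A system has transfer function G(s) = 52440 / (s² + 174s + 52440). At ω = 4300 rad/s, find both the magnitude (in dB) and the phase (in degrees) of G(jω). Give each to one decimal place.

|(j4300)² + 174(j4300) + 52440| = |-1.8438e+07 + j7.482e+05| = 1.845e+07
|G(j4300)| = 52440 / 1.845e+07 = 0.0028419
20 log₁₀(0.0028419) = -50.93 dB
∠[(j4300)² + 174(j4300) + 52440] = ∠[-1.8438e+07 + j7.482e+05] = 177.68°
∠G(j4300) = −177.68° = -177.68°

|G| = -50.9 dB, ∠G = -177.7°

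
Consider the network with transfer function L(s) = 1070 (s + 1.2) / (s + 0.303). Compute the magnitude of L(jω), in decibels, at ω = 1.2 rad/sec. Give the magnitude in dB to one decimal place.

63.3 dB

|j1.2 + 1.2| = √(1.2² + 1.2²) = 1.697
|j1.2 + 0.303| = √(1.2² + 0.303²) = 1.238
|L(j1.2)| = 1070 × 1.697 / 1.238 = 1467.2
20 log₁₀(1467.2) = 63.33 dB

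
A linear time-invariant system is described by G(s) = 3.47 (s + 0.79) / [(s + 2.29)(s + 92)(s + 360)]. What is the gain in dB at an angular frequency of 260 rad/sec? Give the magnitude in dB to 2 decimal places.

-90.95 dB

|j260 + 0.79| = √(260² + 0.79²) = 260
|j260 + 2.29| = √(260² + 2.29²) = 260
|j260 + 92| = √(260² + 92²) = 275.8
|j260 + 360| = √(260² + 360²) = 444.1
|G(j260)| = 3.47 × 260 / (260 × 275.8 × 444.1) = 2.8332e-05
20 log₁₀(2.8332e-05) = -90.955 dB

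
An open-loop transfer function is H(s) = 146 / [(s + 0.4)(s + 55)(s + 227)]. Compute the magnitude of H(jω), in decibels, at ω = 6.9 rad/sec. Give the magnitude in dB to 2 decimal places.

|j6.9 + 0.4| = √(6.9² + 0.4²) = 6.912
|j6.9 + 55| = √(6.9² + 55²) = 55.43
|j6.9 + 227| = √(6.9² + 227²) = 227.1
|H(j6.9)| = 146 / (6.912 × 55.43 × 227.1) = 0.001678
20 log₁₀(0.001678) = -55.504 dB

-55.50 dB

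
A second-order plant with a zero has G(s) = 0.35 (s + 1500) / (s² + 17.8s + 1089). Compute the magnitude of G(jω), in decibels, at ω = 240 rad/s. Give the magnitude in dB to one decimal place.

-40.6 dB

|j240 + 1500| = √(240² + 1500²) = 1519
|(j240)² + 17.8(j240) + 1089| = |-56511 + j4272| = 5.667e+04
|G(j240)| = 0.35 × 1519 / 5.667e+04 = 0.0093816
20 log₁₀(0.0093816) = -40.55 dB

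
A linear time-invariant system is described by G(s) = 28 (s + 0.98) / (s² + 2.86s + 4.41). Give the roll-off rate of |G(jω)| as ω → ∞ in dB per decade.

-20 dB/decade

With 1 zero and 2 poles, the high-frequency asymptotic slope is 20 × (1 − 2) = -20 dB/decade.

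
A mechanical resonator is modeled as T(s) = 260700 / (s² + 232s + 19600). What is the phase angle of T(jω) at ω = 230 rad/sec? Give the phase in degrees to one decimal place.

-122.0°

∠[(j230)² + 232(j230) + 19600] = ∠[-33300 + j53360] = 121.97°
∠T(j230) = −121.97° = -121.97°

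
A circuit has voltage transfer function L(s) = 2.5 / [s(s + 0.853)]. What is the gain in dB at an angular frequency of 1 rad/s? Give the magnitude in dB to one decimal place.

|j1 + 0.853| = √(1² + 0.853²) = 1.314
|j1| = 1
|L(j1)| = 2.5 / (1.314 × 1) = 1.902
20 log₁₀(1.902) = 5.58 dB

5.6 dB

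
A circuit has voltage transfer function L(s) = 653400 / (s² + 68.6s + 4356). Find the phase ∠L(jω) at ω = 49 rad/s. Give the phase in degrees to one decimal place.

∠[(j49)² + 68.6(j49) + 4356] = ∠[1955 + j3361.4] = 59.82°
∠L(j49) = −59.82° = -59.82°

-59.8°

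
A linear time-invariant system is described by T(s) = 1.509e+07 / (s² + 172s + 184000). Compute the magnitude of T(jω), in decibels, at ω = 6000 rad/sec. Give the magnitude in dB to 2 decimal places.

|(j6000)² + 172(j6000) + 184000| = |-3.5816e+07 + j1.032e+06| = 3.583e+07
|T(j6000)| = 1.509e+07 / 3.583e+07 = 0.42115
20 log₁₀(0.42115) = -7.511 dB

-7.51 dB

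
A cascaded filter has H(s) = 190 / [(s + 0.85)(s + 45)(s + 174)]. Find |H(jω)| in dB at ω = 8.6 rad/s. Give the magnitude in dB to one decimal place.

|j8.6 + 0.85| = √(8.6² + 0.85²) = 8.642
|j8.6 + 45| = √(8.6² + 45²) = 45.81
|j8.6 + 174| = √(8.6² + 174²) = 174.2
|H(j8.6)| = 190 / (8.642 × 45.81 × 174.2) = 0.0027546
20 log₁₀(0.0027546) = -51.20 dB

-51.2 dB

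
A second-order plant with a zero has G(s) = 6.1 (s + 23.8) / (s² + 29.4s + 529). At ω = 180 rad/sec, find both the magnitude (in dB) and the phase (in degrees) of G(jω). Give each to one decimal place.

|j180 + 23.8| = √(180² + 23.8²) = 181.6
|(j180)² + 29.4(j180) + 529| = |-31871 + j5292| = 3.231e+04
|G(j180)| = 6.1 × 181.6 / 3.231e+04 = 0.034282
20 log₁₀(0.034282) = -29.30 dB
∠(j180 + 23.8) = arctan(180/23.8) = 82.47°
∠[(j180)² + 29.4(j180) + 529] = ∠[-31871 + j5292] = 170.57°
∠G(j180) = 82.47° − 170.57° = -88.10°

|G| = -29.3 dB, ∠G = -88.1°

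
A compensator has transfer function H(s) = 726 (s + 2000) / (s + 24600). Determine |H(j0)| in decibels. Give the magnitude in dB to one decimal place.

35.4 dB

H(0) = 726 × 2000 / 24600 = 59.024
20 log₁₀(59.024) = 35.42 dB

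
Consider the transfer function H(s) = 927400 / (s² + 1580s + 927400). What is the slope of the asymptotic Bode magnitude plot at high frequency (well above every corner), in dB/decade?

-40 dB/decade

With 0 zeros and 2 poles, the high-frequency asymptotic slope is 20 × (0 − 2) = -40 dB/decade.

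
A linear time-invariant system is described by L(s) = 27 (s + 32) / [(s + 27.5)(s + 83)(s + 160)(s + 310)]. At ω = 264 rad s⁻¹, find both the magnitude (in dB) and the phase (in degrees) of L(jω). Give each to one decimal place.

|j264 + 32| = √(264² + 32²) = 265.9
|j264 + 27.5| = √(264² + 27.5²) = 265.4
|j264 + 83| = √(264² + 83²) = 276.7
|j264 + 160| = √(264² + 160²) = 308.7
|j264 + 310| = √(264² + 310²) = 407.2
|L(j264)| = 27 × 265.9 / (265.4 × 276.7 × 308.7 × 407.2) = 7.7766e-07
20 log₁₀(7.7766e-07) = -122.18 dB
∠(j264 + 32) = arctan(264/32) = 83.09°
∠(j264 + 27.5) = arctan(264/27.5) = 84.05°
∠(j264 + 83) = arctan(264/83) = 72.55°
∠(j264 + 160) = arctan(264/160) = 58.78°
∠(j264 + 310) = arctan(264/310) = 40.42°
∠L(j264) = 83.09° − (84.05° + 72.55° + 58.78° + 40.42°) = -172.71°

|L| = -122.2 dB, ∠L = -172.7°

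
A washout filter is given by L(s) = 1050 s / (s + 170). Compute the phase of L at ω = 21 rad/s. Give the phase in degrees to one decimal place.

83.0°

∠(j21) = 90.00°
∠(j21 + 170) = arctan(21/170) = 7.04°
∠L(j21) = 90.00° − 7.04° = 82.96°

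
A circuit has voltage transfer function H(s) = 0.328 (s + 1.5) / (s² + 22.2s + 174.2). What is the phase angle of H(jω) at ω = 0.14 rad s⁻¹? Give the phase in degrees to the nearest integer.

4°

∠(j0.14 + 1.5) = arctan(0.14/1.5) = 5.33°
∠[(j0.14)² + 22.2(j0.14) + 174.2] = ∠[174.18 + j3.108] = 1.02°
∠H(j0.14) = 5.33° − 1.02° = 4.31°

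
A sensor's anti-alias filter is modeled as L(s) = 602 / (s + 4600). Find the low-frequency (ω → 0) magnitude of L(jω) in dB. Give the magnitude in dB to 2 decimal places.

L(0) = 602 / 4600 = 0.13087
20 log₁₀(0.13087) = -17.663 dB

-17.66 dB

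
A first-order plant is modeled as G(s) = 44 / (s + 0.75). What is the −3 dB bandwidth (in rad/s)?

For a single-pole low-pass, the −3 dB point is at the pole: ω = 0.75 rad/s.

0.75 rad/s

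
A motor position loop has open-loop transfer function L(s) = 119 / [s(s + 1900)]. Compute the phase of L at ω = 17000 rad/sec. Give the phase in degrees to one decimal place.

∠(j17000 + 1900) = arctan(17000/1900) = 83.62°
∠(j17000) = 90.00°
∠L(j17000) = − (83.62° + 90.00°) = -173.62°

-173.6°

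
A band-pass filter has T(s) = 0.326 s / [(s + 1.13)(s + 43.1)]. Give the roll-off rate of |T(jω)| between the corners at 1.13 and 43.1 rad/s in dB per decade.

0 dB/decade

In this band the factors already past their corner are: 1 differentiator zero, pole at 1.13; net slope = 0 dB/decade.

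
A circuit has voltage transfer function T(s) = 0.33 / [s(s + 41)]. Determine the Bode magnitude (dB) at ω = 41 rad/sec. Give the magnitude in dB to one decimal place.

-77.2 dB

|j41 + 41| = √(41² + 41²) = 57.98
|j41| = 41
|T(j41)| = 0.33 / (57.98 × 41) = 0.00013881
20 log₁₀(0.00013881) = -77.15 dB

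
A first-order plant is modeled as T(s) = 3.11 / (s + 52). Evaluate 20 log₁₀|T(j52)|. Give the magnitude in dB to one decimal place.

|j52 + 52| = √(52² + 52²) = 73.54
|T(j52)| = 3.11 / 73.54 = 0.04229
20 log₁₀(0.04229) = -27.48 dB

-27.5 dB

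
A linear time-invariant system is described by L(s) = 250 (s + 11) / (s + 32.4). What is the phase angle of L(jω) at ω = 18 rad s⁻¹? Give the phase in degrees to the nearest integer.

30 deg

∠(j18 + 11) = arctan(18/11) = 58.57°
∠(j18 + 32.4) = arctan(18/32.4) = 29.05°
∠L(j18) = 58.57° − 29.05° = 29.52°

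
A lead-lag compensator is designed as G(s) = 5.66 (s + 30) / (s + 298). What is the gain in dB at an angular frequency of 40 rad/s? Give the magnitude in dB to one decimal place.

-0.5 dB

|j40 + 30| = √(40² + 30²) = 50
|j40 + 298| = √(40² + 298²) = 300.7
|G(j40)| = 5.66 × 50 / 300.7 = 0.94122
20 log₁₀(0.94122) = -0.53 dB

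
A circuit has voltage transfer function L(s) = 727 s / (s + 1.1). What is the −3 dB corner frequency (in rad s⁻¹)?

1.1 rad s⁻¹

For a single-pole high-pass, the −3 dB point is at the pole: ω = 1.1 rad s⁻¹.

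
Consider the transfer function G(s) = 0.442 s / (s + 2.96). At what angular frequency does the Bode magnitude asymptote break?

2.96 rad/s

The single real pole at s = −2.96 gives a corner at ω = 2.96 rad/s.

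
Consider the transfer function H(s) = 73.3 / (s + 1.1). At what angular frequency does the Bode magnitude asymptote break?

The single real pole at s = −1.1 gives a corner at ω = 1.1 rad/s.

1.1 rad/s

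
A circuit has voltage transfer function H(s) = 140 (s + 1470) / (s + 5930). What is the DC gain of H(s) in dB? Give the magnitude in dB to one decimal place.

30.8 dB

H(0) = 140 × 1470 / 5930 = 34.705
20 log₁₀(34.705) = 30.81 dB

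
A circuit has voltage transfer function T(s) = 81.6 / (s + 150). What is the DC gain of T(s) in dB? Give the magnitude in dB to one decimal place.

-5.3 dB

T(0) = 81.6 / 150 = 0.544
20 log₁₀(0.544) = -5.29 dB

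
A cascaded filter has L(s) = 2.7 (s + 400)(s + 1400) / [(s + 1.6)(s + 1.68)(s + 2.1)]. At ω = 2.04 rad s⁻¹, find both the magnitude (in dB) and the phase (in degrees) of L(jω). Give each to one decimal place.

|L| = 97.5 dB, ∠L = -146.2°

|j2.04 + 400| = √(2.04² + 400²) = 400
|j2.04 + 1400| = √(2.04² + 1400²) = 1400
|j2.04 + 1.6| = √(2.04² + 1.6²) = 2.593
|j2.04 + 1.68| = √(2.04² + 1.68²) = 2.643
|j2.04 + 2.1| = √(2.04² + 2.1²) = 2.928
|L(j2.04)| = 2.7 × 400 × 1400 / (2.593 × 2.643 × 2.928) = 75377
20 log₁₀(75377) = 97.54 dB
∠(j2.04 + 400) = arctan(2.04/400) = 0.29°
∠(j2.04 + 1400) = arctan(2.04/1400) = 0.08°
∠(j2.04 + 1.6) = arctan(2.04/1.6) = 51.89°
∠(j2.04 + 1.68) = arctan(2.04/1.68) = 50.53°
∠(j2.04 + 2.1) = arctan(2.04/2.1) = 44.17°
∠L(j2.04) = 0.29° + 0.08° − (51.89° + 50.53° + 44.17°) = -146.21°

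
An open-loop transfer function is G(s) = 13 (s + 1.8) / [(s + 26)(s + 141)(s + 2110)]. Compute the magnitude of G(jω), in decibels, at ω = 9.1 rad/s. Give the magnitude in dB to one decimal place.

-96.7 dB

|j9.1 + 1.8| = √(9.1² + 1.8²) = 9.276
|j9.1 + 26| = √(9.1² + 26²) = 27.55
|j9.1 + 141| = √(9.1² + 141²) = 141.3
|j9.1 + 2110| = √(9.1² + 2110²) = 2110
|G(j9.1)| = 13 × 9.276 / (27.55 × 141.3 × 2110) = 1.4684e-05
20 log₁₀(1.4684e-05) = -96.66 dB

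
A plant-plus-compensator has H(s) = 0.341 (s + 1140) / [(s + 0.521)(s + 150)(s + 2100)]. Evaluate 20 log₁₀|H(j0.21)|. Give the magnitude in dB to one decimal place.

|j0.21 + 1140| = √(0.21² + 1140²) = 1140
|j0.21 + 0.521| = √(0.21² + 0.521²) = 0.5617
|j0.21 + 150| = √(0.21² + 150²) = 150
|j0.21 + 2100| = √(0.21² + 2100²) = 2100
|H(j0.21)| = 0.341 × 1140 / (0.5617 × 150 × 2100) = 0.002197
20 log₁₀(0.002197) = -53.16 dB

-53.2 dB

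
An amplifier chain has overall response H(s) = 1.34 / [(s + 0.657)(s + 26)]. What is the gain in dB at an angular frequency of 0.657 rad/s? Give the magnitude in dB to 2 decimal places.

-25.12 dB

|j0.657 + 0.657| = √(0.657² + 0.657²) = 0.9291
|j0.657 + 26| = √(0.657² + 26²) = 26.01
|H(j0.657)| = 1.34 / (0.9291 × 26.01) = 0.055451
20 log₁₀(0.055451) = -25.122 dB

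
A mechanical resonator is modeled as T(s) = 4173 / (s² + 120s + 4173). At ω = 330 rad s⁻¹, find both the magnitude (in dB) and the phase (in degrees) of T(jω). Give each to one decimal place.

|(j330)² + 120(j330) + 4173| = |-1.0473e+05 + j39600| = 1.12e+05
|T(j330)| = 4173 / 1.12e+05 = 0.037271
20 log₁₀(0.037271) = -28.57 dB
∠[(j330)² + 120(j330) + 4173] = ∠[-1.0473e+05 + j39600] = 159.29°
∠T(j330) = −159.29° = -159.29°

|T| = -28.6 dB, ∠T = -159.3 deg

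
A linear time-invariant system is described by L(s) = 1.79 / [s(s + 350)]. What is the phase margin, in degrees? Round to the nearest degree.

Gain crossover: |L(jω)| = 1 at ω ≈ 0.00511 rad s⁻¹.
∠L(j0.00511) = −90° − arctan(0.00511/350) ≈ -90.00°
PM = 180° + (-90.00°) = 90.00°

90°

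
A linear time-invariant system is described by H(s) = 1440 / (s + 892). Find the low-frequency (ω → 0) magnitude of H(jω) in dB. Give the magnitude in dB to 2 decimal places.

H(0) = 1440 / 892 = 1.6143
20 log₁₀(1.6143) = 4.160 dB

4.16 dB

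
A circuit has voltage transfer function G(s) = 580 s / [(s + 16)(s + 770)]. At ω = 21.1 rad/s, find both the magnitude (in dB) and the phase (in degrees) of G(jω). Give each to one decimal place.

|G| = -4.4 dB, ∠G = 35.6°

|j21.1| = 21.1
|j21.1 + 16| = √(21.1² + 16²) = 26.48
|j21.1 + 770| = √(21.1² + 770²) = 770.3
|G(j21.1)| = 580 × 21.1 / (26.48 × 770.3) = 0.59997
20 log₁₀(0.59997) = -4.44 dB
∠(j21.1) = 90.00°
∠(j21.1 + 16) = arctan(21.1/16) = 52.83°
∠(j21.1 + 770) = arctan(21.1/770) = 1.57°
∠G(j21.1) = 90.00° − (52.83° + 1.57°) = 35.60°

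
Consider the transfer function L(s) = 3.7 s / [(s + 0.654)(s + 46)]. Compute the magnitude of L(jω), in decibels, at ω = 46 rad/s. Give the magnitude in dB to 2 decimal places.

-24.90 dB

|j46| = 46
|j46 + 0.654| = √(46² + 0.654²) = 46
|j46 + 46| = √(46² + 46²) = 65.05
|L(j46)| = 3.7 × 46 / (46 × 65.05) = 0.05687
20 log₁₀(0.05687) = -24.902 dB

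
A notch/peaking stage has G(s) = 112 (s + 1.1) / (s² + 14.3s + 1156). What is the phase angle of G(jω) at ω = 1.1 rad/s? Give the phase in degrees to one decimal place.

∠(j1.1 + 1.1) = arctan(1.1/1.1) = 45.00°
∠[(j1.1)² + 14.3(j1.1) + 1156] = ∠[1154.8 + j15.73] = 0.78°
∠G(j1.1) = 45.00° − 0.78° = 44.22°

44.2°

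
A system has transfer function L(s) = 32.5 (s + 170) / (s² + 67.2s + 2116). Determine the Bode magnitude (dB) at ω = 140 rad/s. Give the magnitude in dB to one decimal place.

-8.9 dB

|j140 + 170| = √(140² + 170²) = 220.2
|(j140)² + 67.2(j140) + 2116| = |-17484 + j9408| = 1.985e+04
|L(j140)| = 32.5 × 220.2 / 1.985e+04 = 0.36049
20 log₁₀(0.36049) = -8.86 dB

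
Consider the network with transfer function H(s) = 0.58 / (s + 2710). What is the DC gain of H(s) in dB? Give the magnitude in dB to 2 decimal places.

H(0) = 0.58 / 2710 = 0.00021402
20 log₁₀(0.00021402) = -73.391 dB

-73.39 dB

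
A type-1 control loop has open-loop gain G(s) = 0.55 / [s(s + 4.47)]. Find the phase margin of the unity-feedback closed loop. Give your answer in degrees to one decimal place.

88.4 deg

Gain crossover: |G(jω)| = 1 at ω ≈ 0.123 rad/s.
∠G(j0.123) = −90° − arctan(0.123/4.47) ≈ -91.58°
PM = 180° + (-91.58°) = 88.42°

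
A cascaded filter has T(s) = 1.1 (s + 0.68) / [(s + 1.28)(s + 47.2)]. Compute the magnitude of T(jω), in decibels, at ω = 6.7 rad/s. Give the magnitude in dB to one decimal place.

-32.8 dB

|j6.7 + 0.68| = √(6.7² + 0.68²) = 6.734
|j6.7 + 1.28| = √(6.7² + 1.28²) = 6.821
|j6.7 + 47.2| = √(6.7² + 47.2²) = 47.67
|T(j6.7)| = 1.1 × 6.734 / (6.821 × 47.67) = 0.02278
20 log₁₀(0.02278) = -32.85 dB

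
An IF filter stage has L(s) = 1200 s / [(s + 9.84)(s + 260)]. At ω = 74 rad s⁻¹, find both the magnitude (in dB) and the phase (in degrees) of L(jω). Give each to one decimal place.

|L| = 12.9 dB, ∠L = -8.3 deg

|j74| = 74
|j74 + 9.84| = √(74² + 9.84²) = 74.65
|j74 + 260| = √(74² + 260²) = 270.3
|L(j74)| = 1200 × 74 / (74.65 × 270.3) = 4.4004
20 log₁₀(4.4004) = 12.87 dB
∠(j74) = 90.00°
∠(j74 + 9.84) = arctan(74/9.84) = 82.43°
∠(j74 + 260) = arctan(74/260) = 15.89°
∠L(j74) = 90.00° − (82.43° + 15.89°) = -8.31°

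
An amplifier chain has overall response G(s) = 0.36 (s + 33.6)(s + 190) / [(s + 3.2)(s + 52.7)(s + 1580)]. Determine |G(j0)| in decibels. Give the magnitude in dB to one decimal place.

-41.3 dB

G(0) = 0.36 × 33.6 × 190 / (3.2 × 52.7 × 1580) = 0.0086254
20 log₁₀(0.0086254) = -41.28 dB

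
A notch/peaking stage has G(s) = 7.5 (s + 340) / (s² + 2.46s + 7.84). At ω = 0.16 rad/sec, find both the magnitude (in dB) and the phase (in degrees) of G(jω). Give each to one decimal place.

|j0.16 + 340| = √(0.16² + 340²) = 340
|(j0.16)² + 2.46(j0.16) + 7.84| = |7.8144 + j0.3936| = 7.824
|G(j0.16)| = 7.5 × 340 / 7.824 = 325.91
20 log₁₀(325.91) = 50.26 dB
∠(j0.16 + 340) = arctan(0.16/340) = 0.03°
∠[(j0.16)² + 2.46(j0.16) + 7.84] = ∠[7.8144 + j0.3936] = 2.88°
∠G(j0.16) = 0.03° − 2.88° = -2.86°

|G| = 50.3 dB, ∠G = -2.9°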